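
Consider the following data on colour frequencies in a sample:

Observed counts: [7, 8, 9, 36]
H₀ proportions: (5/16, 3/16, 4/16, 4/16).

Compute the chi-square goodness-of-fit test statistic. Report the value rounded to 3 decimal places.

test statistic = 40.102

n = 60; E_i = n·p_i = [18.75, 11.25, 15.00, 15.00]
χ² = (7−18.75)²/18.75 + (8−11.25)²/11.25 + (9−15.00)²/15.00 + (36−15.00)²/15.00 = 40.1022
df = 3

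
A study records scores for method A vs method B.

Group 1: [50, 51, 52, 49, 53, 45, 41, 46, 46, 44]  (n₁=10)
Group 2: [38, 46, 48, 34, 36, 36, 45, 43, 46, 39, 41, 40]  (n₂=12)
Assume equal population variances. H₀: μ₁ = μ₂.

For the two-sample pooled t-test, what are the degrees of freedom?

degrees of freedom = 20

df = n₁ + n₂ − 2 = 10 + 12 − 2 = 20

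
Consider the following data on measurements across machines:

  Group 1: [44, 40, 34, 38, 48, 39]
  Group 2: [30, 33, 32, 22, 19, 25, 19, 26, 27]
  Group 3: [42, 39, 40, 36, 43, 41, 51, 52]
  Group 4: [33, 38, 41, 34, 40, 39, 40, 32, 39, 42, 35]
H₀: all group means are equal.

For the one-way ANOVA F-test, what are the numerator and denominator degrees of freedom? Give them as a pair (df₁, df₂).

degrees of freedom = [3, 30]

k = 4 groups, N = 34 total
df = (k−1, N−k) = (4−1, 34−4) = (3, 30)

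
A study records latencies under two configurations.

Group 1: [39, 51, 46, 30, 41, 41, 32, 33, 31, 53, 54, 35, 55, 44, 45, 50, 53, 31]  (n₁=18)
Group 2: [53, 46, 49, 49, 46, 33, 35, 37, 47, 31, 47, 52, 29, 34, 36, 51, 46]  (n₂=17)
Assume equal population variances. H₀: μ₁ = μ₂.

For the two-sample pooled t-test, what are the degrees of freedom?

degrees of freedom = 33

df = n₁ + n₂ − 2 = 18 + 17 − 2 = 33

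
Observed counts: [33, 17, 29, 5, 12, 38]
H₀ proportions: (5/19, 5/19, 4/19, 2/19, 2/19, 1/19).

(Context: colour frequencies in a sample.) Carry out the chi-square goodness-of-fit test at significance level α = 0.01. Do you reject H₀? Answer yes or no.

reject H₀: yes

n = 134; E_i = n·p_i = [35.26, 35.26, 28.21, 14.11, 14.11, 7.05]
χ² = (33−35.26)²/35.26 + (17−35.26)²/35.26 + (29−28.21)²/28.21 + (5−14.11)²/14.11 + (12−14.11)²/14.11 + (38−7.05)²/7.05 = 151.6168
df = 5
p-value (upper-tail) = 0.00000
At α=0.01: p < α → reject H₀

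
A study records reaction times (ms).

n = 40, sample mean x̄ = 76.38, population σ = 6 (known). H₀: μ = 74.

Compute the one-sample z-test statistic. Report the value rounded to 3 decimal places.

SE = σ/√n = 6/√40 = 0.9487
z = (x̄−μ₀)/SE = (76.38−74)/0.9487 = 2.5087

test statistic = 2.509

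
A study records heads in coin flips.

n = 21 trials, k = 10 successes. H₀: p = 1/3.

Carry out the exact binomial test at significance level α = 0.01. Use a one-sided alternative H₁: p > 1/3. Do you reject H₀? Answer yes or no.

reject H₀: no

Exact binomial: n=21, k=10, p₀=1/3=0.3333
P(X≥10) from Σ C(n,i)·p₀^i·(1−p₀)^(n−i)
p-value (one-sided, H₁ greater) = 0.12478
At α=0.01: p ≥ α → fail to reject H₀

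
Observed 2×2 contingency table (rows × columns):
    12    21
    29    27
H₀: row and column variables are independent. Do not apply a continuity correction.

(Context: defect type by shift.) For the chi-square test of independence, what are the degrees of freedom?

df = (r−1)(c−1) = (2−1)·(2−1) = 1

degrees of freedom = 1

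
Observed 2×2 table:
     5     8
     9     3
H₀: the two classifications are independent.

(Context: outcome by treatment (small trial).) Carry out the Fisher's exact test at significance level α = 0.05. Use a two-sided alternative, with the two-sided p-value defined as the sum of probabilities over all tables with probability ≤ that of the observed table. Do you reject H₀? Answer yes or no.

Margins: r₁=13, r₂=12, c₁=14, c₂=11, n=25
p_obs = C(13,5)·C(12,9)/C(25,14); sum pmf over tables with pmf ≤ p_obs
p-value (two-sided) = 0.11070
At α=0.05: p ≥ α → fail to reject H₀

reject H₀: no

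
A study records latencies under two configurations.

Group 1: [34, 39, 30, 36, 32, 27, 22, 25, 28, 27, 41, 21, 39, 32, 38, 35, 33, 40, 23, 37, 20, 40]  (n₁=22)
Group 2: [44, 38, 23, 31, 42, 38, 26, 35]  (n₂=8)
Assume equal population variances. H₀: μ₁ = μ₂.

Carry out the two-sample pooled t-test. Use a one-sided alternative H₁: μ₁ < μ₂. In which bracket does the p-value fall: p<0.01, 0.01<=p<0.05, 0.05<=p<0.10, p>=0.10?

x̄₁=31.773, s₁=6.768, n₁=22
x̄₂=34.625, s₂=7.444, n₂=8
s_p² = [21·6.768² + 7·7.444²]/28 = 48.2050
SE = √(s_p²·(1/22+1/8)) = 2.8665
t = (31.773−34.625)/2.8665 = -0.9950
df = 28
p-value (one-sided, H₁ less) = 0.16412
→ bracket: p>=0.10

p-value bracket: p>=0.10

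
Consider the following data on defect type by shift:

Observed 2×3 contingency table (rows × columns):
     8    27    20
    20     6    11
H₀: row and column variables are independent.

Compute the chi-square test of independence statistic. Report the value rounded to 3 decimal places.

Row totals [55, 37], col totals [28, 33, 31], n=92
χ² = (8−16.74)²/16.74 + (27−19.73)²/19.73 + (20−18.53)²/18.53 + (20−11.26)²/11.26 + (6−13.27)²/13.27 + (11−12.47)²/12.47 = 18.2981
df = 2

test statistic = 18.298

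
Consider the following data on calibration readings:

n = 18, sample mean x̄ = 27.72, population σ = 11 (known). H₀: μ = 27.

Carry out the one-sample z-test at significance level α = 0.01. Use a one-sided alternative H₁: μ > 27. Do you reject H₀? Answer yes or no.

reject H₀: no

SE = σ/√n = 11/√18 = 2.5927
z = (x̄−μ₀)/SE = (27.72−27)/2.5927 = 0.2777
p-value (one-sided, H₁ greater) = 0.39062
At α=0.01: p ≥ α → fail to reject H₀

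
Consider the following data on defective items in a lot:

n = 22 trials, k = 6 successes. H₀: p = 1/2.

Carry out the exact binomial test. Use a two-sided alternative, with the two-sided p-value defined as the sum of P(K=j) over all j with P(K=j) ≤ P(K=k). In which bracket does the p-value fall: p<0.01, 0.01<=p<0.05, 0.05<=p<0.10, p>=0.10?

Exact binomial: n=22, k=6, p₀=1/2=0.5000
P(X=j) = C(n,j)·p₀^j·(1−p₀)^(n−j); p = Σ P(X=j) over j with P(X=j) ≤ P(X=6)
p-value (two-sided) = 0.05248
→ bracket: 0.05<=p<0.10

p-value bracket: 0.05<=p<0.10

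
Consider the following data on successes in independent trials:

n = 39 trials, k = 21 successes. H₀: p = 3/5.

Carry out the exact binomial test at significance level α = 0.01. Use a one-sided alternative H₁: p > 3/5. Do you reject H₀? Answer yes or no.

Exact binomial: n=39, k=21, p₀=3/5=0.6000
P(X≥21) from Σ C(n,i)·p₀^i·(1−p₀)^(n−i)
p-value (one-sided, H₁ greater) = 0.82867
At α=0.01: p ≥ α → fail to reject H₀

reject H₀: no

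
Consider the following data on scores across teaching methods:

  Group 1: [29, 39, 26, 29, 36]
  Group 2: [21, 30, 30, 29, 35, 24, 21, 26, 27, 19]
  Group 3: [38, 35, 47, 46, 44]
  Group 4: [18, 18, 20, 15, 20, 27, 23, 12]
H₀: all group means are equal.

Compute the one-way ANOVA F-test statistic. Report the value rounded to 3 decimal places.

test statistic = 22.739

Group means [31.80, 26.20, 42.00, 19.12], grand mean 28.000
SSB = Σnᵢ(x̄ᵢ−x̄)² = 1714.725; SSW = ΣΣ(x−x̄ᵢ)² = 603.275
MSB = 1714.725/3 = 571.5750; MSW = 603.275/24 = 25.1365
F = MSB/MSW = 22.7389
df = (3, 24)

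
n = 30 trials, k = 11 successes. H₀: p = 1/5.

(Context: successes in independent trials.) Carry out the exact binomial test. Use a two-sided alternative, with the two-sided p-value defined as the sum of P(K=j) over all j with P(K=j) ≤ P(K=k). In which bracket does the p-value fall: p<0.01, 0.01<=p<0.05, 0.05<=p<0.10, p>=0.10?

p-value bracket: 0.01<=p<0.05

Exact binomial: n=30, k=11, p₀=1/5=0.2000
P(X=j) = C(n,j)·p₀^j·(1−p₀)^(n−j); p = Σ P(X=j) over j with P(X=j) ≤ P(X=11)
p-value (two-sided) = 0.03614
→ bracket: 0.01<=p<0.05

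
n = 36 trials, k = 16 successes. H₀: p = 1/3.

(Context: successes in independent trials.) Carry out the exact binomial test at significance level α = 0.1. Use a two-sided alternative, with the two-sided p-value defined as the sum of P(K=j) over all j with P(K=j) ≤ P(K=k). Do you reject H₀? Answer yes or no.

reject H₀: no

Exact binomial: n=36, k=16, p₀=1/3=0.3333
P(X=j) = C(n,j)·p₀^j·(1−p₀)^(n−j); p = Σ P(X=j) over j with P(X=j) ≤ P(X=16)
p-value (two-sided) = 0.16080
At α=0.1: p ≥ α → fail to reject H₀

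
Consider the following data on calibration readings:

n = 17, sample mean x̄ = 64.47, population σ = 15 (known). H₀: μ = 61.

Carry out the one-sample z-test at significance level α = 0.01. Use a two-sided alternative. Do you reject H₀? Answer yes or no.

SE = σ/√n = 15/√17 = 3.6380
z = (x̄−μ₀)/SE = (64.47−61)/3.6380 = 0.9538
p-value (two-sided) = 0.34018
At α=0.01: p ≥ α → fail to reject H₀

reject H₀: no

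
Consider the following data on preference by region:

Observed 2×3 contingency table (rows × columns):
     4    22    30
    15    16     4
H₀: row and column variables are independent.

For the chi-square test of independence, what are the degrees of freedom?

df = (r−1)(c−1) = (2−1)·(3−1) = 2

degrees of freedom = 2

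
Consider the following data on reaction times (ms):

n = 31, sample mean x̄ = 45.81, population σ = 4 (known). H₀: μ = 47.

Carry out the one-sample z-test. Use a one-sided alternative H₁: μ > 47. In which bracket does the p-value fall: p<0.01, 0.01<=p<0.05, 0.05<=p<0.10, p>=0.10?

SE = σ/√n = 4/√31 = 0.7184
z = (x̄−μ₀)/SE = (45.81−47)/0.7184 = -1.6564
p-value (one-sided, H₁ greater) = 0.95118
→ bracket: p>=0.10

p-value bracket: p>=0.10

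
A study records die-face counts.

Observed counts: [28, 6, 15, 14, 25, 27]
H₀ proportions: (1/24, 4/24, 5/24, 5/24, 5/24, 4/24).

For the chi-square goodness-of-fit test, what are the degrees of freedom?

df = k − 1 = 6 − 1 = 5

degrees of freedom = 5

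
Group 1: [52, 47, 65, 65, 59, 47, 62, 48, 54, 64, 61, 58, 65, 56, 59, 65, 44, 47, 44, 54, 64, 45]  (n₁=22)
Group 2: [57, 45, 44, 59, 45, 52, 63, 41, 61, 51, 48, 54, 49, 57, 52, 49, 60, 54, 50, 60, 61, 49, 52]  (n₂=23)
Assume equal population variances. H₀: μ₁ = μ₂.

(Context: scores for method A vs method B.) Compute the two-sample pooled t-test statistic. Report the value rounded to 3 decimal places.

test statistic = 1.409

x̄₁=55.682, s₁=7.785, n₁=22
x̄₂=52.739, s₂=6.166, n₂=23
s_p² = [21·7.785² + 22·6.166²]/43 = 49.0513
SE = √(s_p²·(1/22+1/23)) = 2.0886
t = (55.682−52.739)/2.0886 = 1.4089
df = 43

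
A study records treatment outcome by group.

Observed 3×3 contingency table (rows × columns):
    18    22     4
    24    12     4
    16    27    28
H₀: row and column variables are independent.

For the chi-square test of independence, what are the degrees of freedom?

degrees of freedom = 4

df = (r−1)(c−1) = (3−1)·(3−1) = 4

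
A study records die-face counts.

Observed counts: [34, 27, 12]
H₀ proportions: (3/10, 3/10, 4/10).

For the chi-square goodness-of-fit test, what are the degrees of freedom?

degrees of freedom = 2

df = k − 1 = 3 − 1 = 2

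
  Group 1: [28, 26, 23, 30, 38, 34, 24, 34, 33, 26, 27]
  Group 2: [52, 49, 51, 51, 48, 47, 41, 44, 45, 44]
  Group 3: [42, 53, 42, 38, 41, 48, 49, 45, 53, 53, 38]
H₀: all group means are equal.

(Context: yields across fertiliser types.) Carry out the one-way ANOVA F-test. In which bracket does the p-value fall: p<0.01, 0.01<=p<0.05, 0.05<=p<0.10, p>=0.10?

p-value bracket: p<0.01

Group means [29.36, 47.20, 45.64], grand mean 40.531
SSB = Σnᵢ(x̄ᵢ−x̄)² = 2103.278; SSW = ΣΣ(x−x̄ᵢ)² = 694.691
MSB = 2103.278/2 = 1051.6389; MSW = 694.691/29 = 23.9549
F = MSB/MSW = 43.9009
df = (2, 29)
p-value (upper-tail) = 0.00000
→ bracket: p<0.01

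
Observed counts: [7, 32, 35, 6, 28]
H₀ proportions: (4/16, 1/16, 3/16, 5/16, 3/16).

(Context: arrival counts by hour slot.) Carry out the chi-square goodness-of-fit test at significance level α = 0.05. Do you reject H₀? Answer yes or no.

n = 108; E_i = n·p_i = [27.00, 6.75, 20.25, 33.75, 20.25]
χ² = (7−27.00)²/27.00 + (32−6.75)²/6.75 + (35−20.25)²/20.25 + (6−33.75)²/33.75 + (28−20.25)²/20.25 = 145.7951
df = 4
p-value (upper-tail) = 0.00000
At α=0.05: p < α → reject H₀

reject H₀: yes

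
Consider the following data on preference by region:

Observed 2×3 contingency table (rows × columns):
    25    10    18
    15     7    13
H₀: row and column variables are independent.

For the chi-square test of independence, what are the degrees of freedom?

degrees of freedom = 2

df = (r−1)(c−1) = (2−1)·(3−1) = 2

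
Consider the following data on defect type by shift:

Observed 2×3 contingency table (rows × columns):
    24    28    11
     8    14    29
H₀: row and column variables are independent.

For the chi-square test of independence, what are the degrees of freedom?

degrees of freedom = 2

df = (r−1)(c−1) = (2−1)·(3−1) = 2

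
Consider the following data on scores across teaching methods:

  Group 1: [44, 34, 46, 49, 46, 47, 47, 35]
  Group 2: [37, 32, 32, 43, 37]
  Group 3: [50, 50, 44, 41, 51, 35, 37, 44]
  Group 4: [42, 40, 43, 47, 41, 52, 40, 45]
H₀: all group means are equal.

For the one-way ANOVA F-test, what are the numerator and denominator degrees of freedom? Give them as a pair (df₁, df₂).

degrees of freedom = [3, 25]

k = 4 groups, N = 29 total
df = (k−1, N−k) = (4−1, 29−4) = (3, 25)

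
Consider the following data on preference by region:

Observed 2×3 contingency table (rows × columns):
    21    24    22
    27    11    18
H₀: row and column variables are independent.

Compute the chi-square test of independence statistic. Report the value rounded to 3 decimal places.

test statistic = 5.035

Row totals [67, 56], col totals [48, 35, 40], n=123
χ² = (21−26.15)²/26.15 + (24−19.07)²/19.07 + (22−21.79)²/21.79 + (27−21.85)²/21.85 + (11−15.93)²/15.93 + (18−18.21)²/18.21 = 5.0351
df = 2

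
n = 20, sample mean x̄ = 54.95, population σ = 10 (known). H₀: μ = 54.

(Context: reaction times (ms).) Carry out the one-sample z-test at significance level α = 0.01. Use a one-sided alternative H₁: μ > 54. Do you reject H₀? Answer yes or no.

reject H₀: no

SE = σ/√n = 10/√20 = 2.2361
z = (x̄−μ₀)/SE = (54.95−54)/2.2361 = 0.4249
p-value (one-sided, H₁ greater) = 0.33547
At α=0.01: p ≥ α → fail to reject H₀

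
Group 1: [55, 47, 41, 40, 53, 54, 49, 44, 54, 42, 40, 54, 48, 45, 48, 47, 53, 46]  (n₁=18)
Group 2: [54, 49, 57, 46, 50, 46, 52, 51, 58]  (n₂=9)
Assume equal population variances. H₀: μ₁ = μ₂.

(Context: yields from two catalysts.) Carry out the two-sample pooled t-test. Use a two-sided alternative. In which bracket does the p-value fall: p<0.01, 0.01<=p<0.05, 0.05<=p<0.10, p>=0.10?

x̄₁=47.778, s₁=5.151, n₁=18
x̄₂=51.444, s₂=4.304, n₂=9
s_p² = [17·5.151² + 8·4.304²]/25 = 23.9733
SE = √(s_p²·(1/18+1/9)) = 1.9989
t = (47.778−51.444)/1.9989 = -1.8344
df = 25
p-value (two-sided) = 0.07853
→ bracket: 0.05<=p<0.10

p-value bracket: 0.05<=p<0.10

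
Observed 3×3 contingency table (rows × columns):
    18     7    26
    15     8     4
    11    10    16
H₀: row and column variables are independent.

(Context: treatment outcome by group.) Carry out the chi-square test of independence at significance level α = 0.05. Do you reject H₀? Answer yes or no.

Row totals [51, 27, 37], col totals [44, 25, 46], n=115
χ² = (18−19.51)²/19.51 + (7−11.09)²/11.09 + (26−20.40)²/20.40 + (15−10.33)²/10.33 + (8−5.87)²/5.87 + (4−10.80)²/10.80 + (11−14.16)²/14.16 + (10−8.04)²/8.04 + (16−14.80)²/14.80 = 11.6037
df = 4
p-value (upper-tail) = 0.02056
At α=0.05: p < α → reject H₀

reject H₀: yes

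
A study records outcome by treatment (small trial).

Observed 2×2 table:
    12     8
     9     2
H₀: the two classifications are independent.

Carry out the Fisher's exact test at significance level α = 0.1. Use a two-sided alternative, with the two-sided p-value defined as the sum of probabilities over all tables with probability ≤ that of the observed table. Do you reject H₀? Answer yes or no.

reject H₀: no

Margins: r₁=20, r₂=11, c₁=21, c₂=10, n=31
p_obs = C(20,12)·C(11,9)/C(31,21); sum pmf over tables with pmf ≤ p_obs
p-value (two-sided) = 0.26172
At α=0.1: p ≥ α → fail to reject H₀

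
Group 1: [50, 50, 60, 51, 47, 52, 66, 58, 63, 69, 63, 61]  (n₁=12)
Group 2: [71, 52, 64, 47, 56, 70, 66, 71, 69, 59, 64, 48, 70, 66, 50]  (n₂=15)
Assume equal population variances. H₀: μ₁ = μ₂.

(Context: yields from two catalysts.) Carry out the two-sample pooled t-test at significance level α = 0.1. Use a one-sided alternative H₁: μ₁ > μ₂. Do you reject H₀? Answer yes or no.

x̄₁=57.500, s₁=7.255, n₁=12
x̄₂=61.533, s₂=8.806, n₂=15
s_p² = [11·7.255² + 14·8.806²]/25 = 66.5893
SE = √(s_p²·(1/12+1/15)) = 3.1604
t = (57.500−61.533)/3.1604 = -1.2762
df = 25
p-value (one-sided, H₁ greater) = 0.89319
At α=0.1: p ≥ α → fail to reject H₀

reject H₀: no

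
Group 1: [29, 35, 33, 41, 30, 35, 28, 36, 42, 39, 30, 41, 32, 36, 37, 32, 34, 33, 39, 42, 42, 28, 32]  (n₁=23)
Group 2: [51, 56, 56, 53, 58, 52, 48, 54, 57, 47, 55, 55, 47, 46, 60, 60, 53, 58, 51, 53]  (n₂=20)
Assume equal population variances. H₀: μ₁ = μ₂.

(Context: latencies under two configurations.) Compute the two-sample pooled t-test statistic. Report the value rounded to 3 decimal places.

x̄₁=35.043, s₁=4.656, n₁=23
x̄₂=53.500, s₂=4.236, n₂=20
s_p² = [22·4.656² + 19·4.236²]/41 = 19.9502
SE = √(s_p²·(1/23+1/20)) = 1.3656
t = (35.043−53.500)/1.3656 = -13.5152
df = 41

test statistic = -13.515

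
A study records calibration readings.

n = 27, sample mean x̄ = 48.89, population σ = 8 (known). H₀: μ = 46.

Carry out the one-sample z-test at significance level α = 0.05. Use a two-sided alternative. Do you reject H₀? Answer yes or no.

reject H₀: no

SE = σ/√n = 8/√27 = 1.5396
z = (x̄−μ₀)/SE = (48.89−46)/1.5396 = 1.8771
p-value (two-sided) = 0.06050
At α=0.05: p ≥ α → fail to reject H₀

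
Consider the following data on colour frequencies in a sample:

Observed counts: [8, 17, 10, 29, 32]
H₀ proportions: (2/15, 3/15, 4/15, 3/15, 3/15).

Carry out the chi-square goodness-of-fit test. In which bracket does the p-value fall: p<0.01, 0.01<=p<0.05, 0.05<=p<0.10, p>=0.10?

n = 96; E_i = n·p_i = [12.80, 19.20, 25.60, 19.20, 19.20]
χ² = (8−12.80)²/12.80 + (17−19.20)²/19.20 + (10−25.60)²/25.60 + (29−19.20)²/19.20 + (32−19.20)²/19.20 = 25.0937
df = 4
p-value (upper-tail) = 0.00005
→ bracket: p<0.01

p-value bracket: p<0.01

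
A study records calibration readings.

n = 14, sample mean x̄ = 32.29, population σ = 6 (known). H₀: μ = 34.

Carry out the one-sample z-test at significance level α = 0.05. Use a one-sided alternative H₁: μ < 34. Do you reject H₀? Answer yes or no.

SE = σ/√n = 6/√14 = 1.6036
z = (x̄−μ₀)/SE = (32.29−34)/1.6036 = -1.0664
p-value (one-sided, H₁ less) = 0.14313
At α=0.05: p ≥ α → fail to reject H₀

reject H₀: no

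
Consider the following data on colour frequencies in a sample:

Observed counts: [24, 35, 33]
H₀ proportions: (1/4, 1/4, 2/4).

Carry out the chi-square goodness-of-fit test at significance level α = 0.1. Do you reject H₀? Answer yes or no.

reject H₀: yes

n = 92; E_i = n·p_i = [23.00, 23.00, 46.00]
χ² = (24−23.00)²/23.00 + (35−23.00)²/23.00 + (33−46.00)²/46.00 = 9.9783
df = 2
p-value (upper-tail) = 0.00681
At α=0.1: p < α → reject H₀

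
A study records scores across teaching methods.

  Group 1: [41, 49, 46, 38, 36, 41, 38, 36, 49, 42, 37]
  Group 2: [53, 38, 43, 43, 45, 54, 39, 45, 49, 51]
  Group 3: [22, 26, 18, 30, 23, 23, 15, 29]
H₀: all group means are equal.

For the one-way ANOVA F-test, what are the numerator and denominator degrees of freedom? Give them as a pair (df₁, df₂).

degrees of freedom = [2, 26]

k = 3 groups, N = 29 total
df = (k−1, N−k) = (3−1, 29−3) = (2, 26)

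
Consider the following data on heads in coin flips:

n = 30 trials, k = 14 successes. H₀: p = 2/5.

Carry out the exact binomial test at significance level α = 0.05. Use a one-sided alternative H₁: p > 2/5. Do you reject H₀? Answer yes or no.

reject H₀: no

Exact binomial: n=30, k=14, p₀=2/5=0.4000
P(X≥14) from Σ C(n,i)·p₀^i·(1−p₀)^(n−i)
p-value (one-sided, H₁ greater) = 0.28550
At α=0.05: p ≥ α → fail to reject H₀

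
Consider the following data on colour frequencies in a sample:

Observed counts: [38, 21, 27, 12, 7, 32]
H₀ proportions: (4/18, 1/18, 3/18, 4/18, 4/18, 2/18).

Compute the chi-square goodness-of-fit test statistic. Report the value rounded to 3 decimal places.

n = 137; E_i = n·p_i = [30.44, 7.61, 22.83, 30.44, 30.44, 15.22]
χ² = (38−30.44)²/30.44 + (21−7.61)²/7.61 + (27−22.83)²/22.83 + (12−30.44)²/30.44 + (7−30.44)²/30.44 + (32−15.22)²/15.22 = 73.9088
df = 5

test statistic = 73.909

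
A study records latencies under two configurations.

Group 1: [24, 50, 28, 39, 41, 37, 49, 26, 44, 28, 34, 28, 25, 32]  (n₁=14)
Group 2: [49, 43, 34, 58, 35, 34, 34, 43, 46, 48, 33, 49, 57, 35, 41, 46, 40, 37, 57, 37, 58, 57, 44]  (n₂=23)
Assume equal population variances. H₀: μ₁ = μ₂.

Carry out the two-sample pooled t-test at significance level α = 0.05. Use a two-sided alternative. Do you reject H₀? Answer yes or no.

reject H₀: yes

x̄₁=34.643, s₁=8.837, n₁=14
x̄₂=44.130, s₂=8.740, n₂=23
s_p² = [13·8.837² + 22·8.740²]/35 = 77.0235
SE = √(s_p²·(1/14+1/23)) = 2.9750
t = (34.643−44.130)/2.9750 = -3.1891
df = 35
p-value (two-sided) = 0.00300
At α=0.05: p < α → reject H₀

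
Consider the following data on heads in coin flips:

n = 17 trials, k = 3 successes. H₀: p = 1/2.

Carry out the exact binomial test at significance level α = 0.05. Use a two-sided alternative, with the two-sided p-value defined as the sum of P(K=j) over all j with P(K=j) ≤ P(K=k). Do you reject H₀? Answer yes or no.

reject H₀: yes

Exact binomial: n=17, k=3, p₀=1/2=0.5000
P(X=j) = C(n,j)·p₀^j·(1−p₀)^(n−j); p = Σ P(X=j) over j with P(X=j) ≤ P(X=3)
p-value (two-sided) = 0.01273
At α=0.05: p < α → reject H₀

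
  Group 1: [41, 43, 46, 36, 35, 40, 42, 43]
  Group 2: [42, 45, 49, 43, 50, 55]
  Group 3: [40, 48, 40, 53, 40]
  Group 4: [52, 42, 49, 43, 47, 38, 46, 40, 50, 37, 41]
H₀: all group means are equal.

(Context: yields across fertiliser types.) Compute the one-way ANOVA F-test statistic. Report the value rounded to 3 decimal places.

Group means [40.75, 47.33, 44.20, 44.09], grand mean 43.867
SSB = Σnᵢ(x̄ᵢ−x̄)² = 150.924; SSW = ΣΣ(x−x̄ᵢ)² = 614.542
MSB = 150.924/3 = 50.3081; MSW = 614.542/26 = 23.6362
F = MSB/MSW = 2.1284
df = (3, 26)

test statistic = 2.128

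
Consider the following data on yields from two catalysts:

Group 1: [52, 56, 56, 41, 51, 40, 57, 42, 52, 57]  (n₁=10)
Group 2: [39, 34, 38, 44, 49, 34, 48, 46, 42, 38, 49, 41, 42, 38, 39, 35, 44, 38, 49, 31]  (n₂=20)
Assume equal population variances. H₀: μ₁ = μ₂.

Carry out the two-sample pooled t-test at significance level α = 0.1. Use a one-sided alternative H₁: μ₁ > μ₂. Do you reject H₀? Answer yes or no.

x̄₁=50.400, s₁=6.851, n₁=10
x̄₂=40.900, s₂=5.447, n₂=20
s_p² = [9·6.851² + 19·5.447²]/28 = 35.2214
SE = √(s_p²·(1/10+1/20)) = 2.2985
t = (50.400−40.900)/2.2985 = 4.1331
df = 28
p-value (one-sided, H₁ greater) = 0.00015
At α=0.1: p < α → reject H₀

reject H₀: yes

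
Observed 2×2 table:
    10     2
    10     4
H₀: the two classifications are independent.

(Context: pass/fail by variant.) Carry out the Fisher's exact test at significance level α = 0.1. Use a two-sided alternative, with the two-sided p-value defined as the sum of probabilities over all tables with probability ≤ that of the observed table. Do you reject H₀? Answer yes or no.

reject H₀: no

Margins: r₁=12, r₂=14, c₁=20, c₂=6, n=26
p_obs = C(12,10)·C(14,10)/C(26,20); sum pmf over tables with pmf ≤ p_obs
p-value (two-sided) = 0.65217
At α=0.1: p ≥ α → fail to reject H₀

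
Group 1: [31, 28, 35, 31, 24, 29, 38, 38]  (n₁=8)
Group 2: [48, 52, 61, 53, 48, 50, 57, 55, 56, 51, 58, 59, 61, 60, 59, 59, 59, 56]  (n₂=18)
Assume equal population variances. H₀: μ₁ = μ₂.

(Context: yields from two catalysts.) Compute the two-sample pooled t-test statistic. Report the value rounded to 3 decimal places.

test statistic = -12.438

x̄₁=31.750, s₁=4.950, n₁=8
x̄₂=55.667, s₂=4.339, n₂=18
s_p² = [7·4.950² + 17·4.339²]/24 = 20.4792
SE = √(s_p²·(1/8+1/18)) = 1.9229
t = (31.750−55.667)/1.9229 = -12.4377
df = 24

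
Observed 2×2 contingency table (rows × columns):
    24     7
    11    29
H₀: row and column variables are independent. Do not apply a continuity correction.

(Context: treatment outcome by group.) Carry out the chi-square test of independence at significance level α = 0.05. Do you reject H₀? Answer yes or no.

Row totals [31, 40], col totals [35, 36], n=71
χ² = (24−15.28)²/15.28 + (7−15.72)²/15.72 + (11−19.72)²/19.72 + (29−20.28)²/20.28 = 17.4120
df = 1
p-value (upper-tail) = 0.00003
At α=0.05: p < α → reject H₀

reject H₀: yes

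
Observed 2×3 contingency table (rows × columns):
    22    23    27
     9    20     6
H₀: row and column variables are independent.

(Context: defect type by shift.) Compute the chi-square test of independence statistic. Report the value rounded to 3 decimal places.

Row totals [72, 35], col totals [31, 43, 33], n=107
χ² = (22−20.86)²/20.86 + (23−28.93)²/28.93 + (27−22.21)²/22.21 + (9−10.14)²/10.14 + (20−14.07)²/14.07 + (6−10.79)²/10.79 = 7.0763
df = 2

test statistic = 7.076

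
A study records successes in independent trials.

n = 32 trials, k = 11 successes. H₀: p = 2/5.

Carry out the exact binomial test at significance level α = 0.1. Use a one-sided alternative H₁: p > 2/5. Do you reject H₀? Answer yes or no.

reject H₀: no

Exact binomial: n=32, k=11, p₀=2/5=0.4000
P(X≥11) from Σ C(n,i)·p₀^i·(1−p₀)^(n−i)
p-value (one-sided, H₁ greater) = 0.79541
At α=0.1: p ≥ α → fail to reject H₀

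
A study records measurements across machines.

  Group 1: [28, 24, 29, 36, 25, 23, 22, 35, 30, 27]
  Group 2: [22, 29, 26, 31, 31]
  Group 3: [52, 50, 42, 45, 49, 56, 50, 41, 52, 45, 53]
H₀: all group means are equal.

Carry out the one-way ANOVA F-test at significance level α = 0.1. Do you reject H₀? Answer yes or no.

reject H₀: yes

Group means [27.90, 27.80, 48.64], grand mean 36.654
SSB = Σnᵢ(x̄ᵢ−x̄)² = 2737.639; SSW = ΣΣ(x−x̄ᵢ)² = 492.245
MSB = 2737.639/2 = 1368.8196; MSW = 492.245/23 = 21.4020
F = MSB/MSW = 63.9576
df = (2, 23)
p-value (upper-tail) = 0.00000
At α=0.1: p < α → reject H₀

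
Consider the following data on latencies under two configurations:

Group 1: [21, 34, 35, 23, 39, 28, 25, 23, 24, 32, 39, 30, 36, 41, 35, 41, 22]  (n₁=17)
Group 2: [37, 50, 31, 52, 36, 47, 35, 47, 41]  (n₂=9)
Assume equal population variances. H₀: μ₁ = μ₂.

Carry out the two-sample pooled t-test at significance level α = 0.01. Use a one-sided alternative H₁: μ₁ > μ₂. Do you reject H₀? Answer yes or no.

reject H₀: no

x̄₁=31.059, s₁=7.066, n₁=17
x̄₂=41.778, s₂=7.463, n₂=9
s_p² = [16·7.066² + 8·7.463²]/24 = 51.8540
SE = √(s_p²·(1/17+1/9)) = 2.9685
t = (31.059−41.778)/2.9685 = -3.6109
df = 24
p-value (one-sided, H₁ greater) = 0.99930
At α=0.01: p ≥ α → fail to reject H₀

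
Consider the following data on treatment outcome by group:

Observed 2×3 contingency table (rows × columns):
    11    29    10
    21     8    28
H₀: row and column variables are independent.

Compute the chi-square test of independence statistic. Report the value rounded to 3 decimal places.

Row totals [50, 57], col totals [32, 37, 38], n=107
χ² = (11−14.95)²/14.95 + (29−17.29)²/17.29 + (10−17.76)²/17.76 + (21−17.05)²/17.05 + (8−19.71)²/19.71 + (28−20.24)²/20.24 = 23.2116
df = 2

test statistic = 23.212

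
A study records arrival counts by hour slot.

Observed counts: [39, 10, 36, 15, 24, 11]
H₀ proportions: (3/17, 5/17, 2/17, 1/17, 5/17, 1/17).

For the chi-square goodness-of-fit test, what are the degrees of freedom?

df = k − 1 = 6 − 1 = 5

degrees of freedom = 5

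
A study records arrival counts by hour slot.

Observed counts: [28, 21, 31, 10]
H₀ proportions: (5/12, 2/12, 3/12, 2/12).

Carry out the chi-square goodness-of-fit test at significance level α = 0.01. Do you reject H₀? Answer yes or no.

n = 90; E_i = n·p_i = [37.50, 15.00, 22.50, 15.00]
χ² = (28−37.50)²/37.50 + (21−15.00)²/15.00 + (31−22.50)²/22.50 + (10−15.00)²/15.00 = 9.6844
df = 3
p-value (upper-tail) = 0.02145
At α=0.01: p ≥ α → fail to reject H₀

reject H₀: no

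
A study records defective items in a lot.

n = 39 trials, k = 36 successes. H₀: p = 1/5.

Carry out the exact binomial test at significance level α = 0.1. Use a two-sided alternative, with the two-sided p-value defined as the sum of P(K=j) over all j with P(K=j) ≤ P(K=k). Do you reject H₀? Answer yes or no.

Exact binomial: n=39, k=36, p₀=1/5=0.2000
P(X=j) = C(n,j)·p₀^j·(1−p₀)^(n−j); p = Σ P(X=j) over j with P(X=j) ≤ P(X=36)
p-value (two-sided) = 0.00000
At α=0.1: p < α → reject H₀

reject H₀: yes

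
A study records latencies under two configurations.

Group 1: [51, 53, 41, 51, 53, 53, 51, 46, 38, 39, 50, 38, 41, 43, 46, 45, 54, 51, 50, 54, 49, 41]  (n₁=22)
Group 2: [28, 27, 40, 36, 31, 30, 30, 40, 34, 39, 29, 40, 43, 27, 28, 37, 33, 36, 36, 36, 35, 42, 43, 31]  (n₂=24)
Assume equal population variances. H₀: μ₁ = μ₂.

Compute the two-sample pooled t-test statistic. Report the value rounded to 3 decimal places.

test statistic = 7.922

x̄₁=47.182, s₁=5.552, n₁=22
x̄₂=34.625, s₂=5.199, n₂=24
s_p² = [21·5.552² + 23·5.199²]/44 = 28.8386
SE = √(s_p²·(1/22+1/24)) = 1.5851
t = (47.182−34.625)/1.5851 = 7.9219
df = 44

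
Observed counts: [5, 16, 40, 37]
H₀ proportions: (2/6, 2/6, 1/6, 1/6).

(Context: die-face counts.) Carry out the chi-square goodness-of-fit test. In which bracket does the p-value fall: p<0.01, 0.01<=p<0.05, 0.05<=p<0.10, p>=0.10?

n = 98; E_i = n·p_i = [32.67, 32.67, 16.33, 16.33]
χ² = (5−32.67)²/32.67 + (16−32.67)²/32.67 + (40−16.33)²/16.33 + (37−16.33)²/16.33 = 92.3776
df = 3
p-value (upper-tail) = 0.00000
→ bracket: p<0.01

p-value bracket: p<0.01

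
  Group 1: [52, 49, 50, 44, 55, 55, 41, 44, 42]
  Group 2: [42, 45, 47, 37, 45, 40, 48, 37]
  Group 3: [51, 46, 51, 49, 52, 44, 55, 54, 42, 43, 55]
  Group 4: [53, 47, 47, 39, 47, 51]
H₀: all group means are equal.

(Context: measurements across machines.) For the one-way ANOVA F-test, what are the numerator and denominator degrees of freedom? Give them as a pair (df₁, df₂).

degrees of freedom = [3, 30]

k = 4 groups, N = 34 total
df = (k−1, N−k) = (4−1, 34−4) = (3, 30)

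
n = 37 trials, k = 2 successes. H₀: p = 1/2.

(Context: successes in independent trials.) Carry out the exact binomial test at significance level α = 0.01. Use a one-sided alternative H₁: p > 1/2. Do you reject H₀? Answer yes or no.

Exact binomial: n=37, k=2, p₀=1/2=0.5000
P(X≥2) from Σ C(n,i)·p₀^i·(1−p₀)^(n−i)
p-value (one-sided, H₁ greater) = 1.00000
At α=0.01: p ≥ α → fail to reject H₀

reject H₀: no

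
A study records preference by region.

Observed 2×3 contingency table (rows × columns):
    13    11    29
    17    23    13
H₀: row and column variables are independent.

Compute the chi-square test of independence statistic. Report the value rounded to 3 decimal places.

Row totals [53, 53], col totals [30, 34, 42], n=106
χ² = (13−15.00)²/15.00 + (11−17.00)²/17.00 + (29−21.00)²/21.00 + (17−15.00)²/15.00 + (23−17.00)²/17.00 + (13−21.00)²/21.00 = 10.8639
df = 2

test statistic = 10.864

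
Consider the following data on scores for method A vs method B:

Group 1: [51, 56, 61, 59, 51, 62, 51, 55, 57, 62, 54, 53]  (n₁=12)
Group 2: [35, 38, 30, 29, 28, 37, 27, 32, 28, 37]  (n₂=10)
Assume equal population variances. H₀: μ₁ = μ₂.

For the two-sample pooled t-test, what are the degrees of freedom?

df = n₁ + n₂ − 2 = 12 + 10 − 2 = 20

degrees of freedom = 20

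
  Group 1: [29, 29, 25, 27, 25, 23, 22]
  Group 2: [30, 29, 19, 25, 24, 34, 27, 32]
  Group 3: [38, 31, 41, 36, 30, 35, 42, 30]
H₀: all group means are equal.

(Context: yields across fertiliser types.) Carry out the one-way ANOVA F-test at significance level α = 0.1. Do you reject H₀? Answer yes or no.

Group means [25.71, 27.50, 35.38], grand mean 29.696
SSB = Σnᵢ(x̄ᵢ−x̄)² = 407.566; SSW = ΣΣ(x−x̄ᵢ)² = 367.304
MSB = 407.566/2 = 203.7830; MSW = 367.304/20 = 18.3652
F = MSB/MSW = 11.0962
df = (2, 20)
p-value (upper-tail) = 0.00057
At α=0.1: p < α → reject H₀

reject H₀: yes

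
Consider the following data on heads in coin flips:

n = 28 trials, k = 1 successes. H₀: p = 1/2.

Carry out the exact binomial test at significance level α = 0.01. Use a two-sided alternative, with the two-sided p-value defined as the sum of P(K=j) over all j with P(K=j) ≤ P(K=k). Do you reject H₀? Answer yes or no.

Exact binomial: n=28, k=1, p₀=1/2=0.5000
P(X=j) = C(n,j)·p₀^j·(1−p₀)^(n−j); p = Σ P(X=j) over j with P(X=j) ≤ P(X=1)
p-value (two-sided) = 0.00000
At α=0.01: p < α → reject H₀

reject H₀: yes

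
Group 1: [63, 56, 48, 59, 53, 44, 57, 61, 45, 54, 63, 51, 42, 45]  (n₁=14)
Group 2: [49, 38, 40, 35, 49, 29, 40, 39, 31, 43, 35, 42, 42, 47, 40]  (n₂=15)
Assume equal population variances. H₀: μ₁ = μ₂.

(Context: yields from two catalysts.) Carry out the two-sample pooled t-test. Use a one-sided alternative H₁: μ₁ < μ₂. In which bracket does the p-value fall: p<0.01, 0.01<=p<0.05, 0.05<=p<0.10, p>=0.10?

x̄₁=52.929, s₁=7.259, n₁=14
x̄₂=39.933, s₂=5.885, n₂=15
s_p² = [13·7.259² + 14·5.885²]/27 = 43.3282
SE = √(s_p²·(1/14+1/15)) = 2.4461
t = (52.929−39.933)/2.4461 = 5.3126
df = 27
p-value (one-sided, H₁ less) = 0.99999
→ bracket: p>=0.10

p-value bracket: p>=0.10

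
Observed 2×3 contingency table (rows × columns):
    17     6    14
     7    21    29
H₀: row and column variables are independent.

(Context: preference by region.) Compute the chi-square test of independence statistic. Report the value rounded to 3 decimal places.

test statistic = 14.116

Row totals [37, 57], col totals [24, 27, 43], n=94
χ² = (17−9.45)²/9.45 + (6−10.63)²/10.63 + (14−16.93)²/16.93 + (7−14.55)²/14.55 + (21−16.37)²/16.37 + (29−26.07)²/26.07 = 14.1163
df = 2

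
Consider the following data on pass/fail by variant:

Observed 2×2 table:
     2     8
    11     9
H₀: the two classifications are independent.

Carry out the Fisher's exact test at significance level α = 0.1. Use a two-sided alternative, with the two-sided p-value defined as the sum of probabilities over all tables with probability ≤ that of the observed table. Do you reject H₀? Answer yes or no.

reject H₀: no

Margins: r₁=10, r₂=20, c₁=13, c₂=17, n=30
p_obs = C(10,2)·C(20,11)/C(30,13); sum pmf over tables with pmf ≤ p_obs
p-value (two-sided) = 0.11935
At α=0.1: p ≥ α → fail to reject H₀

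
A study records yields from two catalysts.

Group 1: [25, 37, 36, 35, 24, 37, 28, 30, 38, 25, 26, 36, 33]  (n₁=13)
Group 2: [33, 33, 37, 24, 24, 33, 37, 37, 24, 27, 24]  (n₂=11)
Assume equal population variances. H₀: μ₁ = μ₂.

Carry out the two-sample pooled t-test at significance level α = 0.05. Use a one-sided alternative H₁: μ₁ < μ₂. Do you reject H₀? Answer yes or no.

x̄₁=31.538, s₁=5.348, n₁=13
x̄₂=30.273, s₂=5.711, n₂=11
s_p² = [12·5.348² + 10·5.711²]/22 = 30.4278
SE = √(s_p²·(1/13+1/11)) = 2.2598
t = (31.538−30.273)/2.2598 = 0.5601
df = 22
p-value (one-sided, H₁ less) = 0.70947
At α=0.05: p ≥ α → fail to reject H₀

reject H₀: no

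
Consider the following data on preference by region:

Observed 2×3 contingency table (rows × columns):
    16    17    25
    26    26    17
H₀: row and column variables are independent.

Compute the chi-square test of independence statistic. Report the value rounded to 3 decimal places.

Row totals [58, 69], col totals [42, 43, 42], n=127
χ² = (16−19.18)²/19.18 + (17−19.64)²/19.64 + (25−19.18)²/19.18 + (26−22.82)²/22.82 + (26−23.36)²/23.36 + (17−22.82)²/22.82 = 4.8723
df = 2

test statistic = 4.872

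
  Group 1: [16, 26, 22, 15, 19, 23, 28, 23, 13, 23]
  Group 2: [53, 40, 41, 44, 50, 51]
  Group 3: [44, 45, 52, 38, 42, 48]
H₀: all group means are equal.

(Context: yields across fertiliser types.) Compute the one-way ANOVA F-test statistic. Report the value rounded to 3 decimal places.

test statistic = 66.102

Group means [20.80, 46.50, 44.83], grand mean 34.364
SSB = Σnᵢ(x̄ᵢ−x̄)² = 3381.158; SSW = ΣΣ(x−x̄ᵢ)² = 485.933
MSB = 3381.158/2 = 1690.5788; MSW = 485.933/19 = 25.5754
F = MSB/MSW = 66.1017
df = (2, 19)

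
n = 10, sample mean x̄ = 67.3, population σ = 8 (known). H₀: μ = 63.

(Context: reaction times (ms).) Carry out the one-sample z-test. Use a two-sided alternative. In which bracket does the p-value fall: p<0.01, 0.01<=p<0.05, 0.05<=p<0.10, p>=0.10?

p-value bracket: 0.05<=p<0.10

SE = σ/√n = 8/√10 = 2.5298
z = (x̄−μ₀)/SE = (67.3−63)/2.5298 = 1.6997
p-value (two-sided) = 0.08918
→ bracket: 0.05<=p<0.10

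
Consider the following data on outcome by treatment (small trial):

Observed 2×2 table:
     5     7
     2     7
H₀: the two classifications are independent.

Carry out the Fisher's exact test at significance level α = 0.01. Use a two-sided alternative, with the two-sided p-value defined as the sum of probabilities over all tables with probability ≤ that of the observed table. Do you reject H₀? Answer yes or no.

reject H₀: no

Margins: r₁=12, r₂=9, c₁=7, c₂=14, n=21
p_obs = C(12,5)·C(9,2)/C(21,7); sum pmf over tables with pmf ≤ p_obs
p-value (two-sided) = 0.64241
At α=0.01: p ≥ α → fail to reject H₀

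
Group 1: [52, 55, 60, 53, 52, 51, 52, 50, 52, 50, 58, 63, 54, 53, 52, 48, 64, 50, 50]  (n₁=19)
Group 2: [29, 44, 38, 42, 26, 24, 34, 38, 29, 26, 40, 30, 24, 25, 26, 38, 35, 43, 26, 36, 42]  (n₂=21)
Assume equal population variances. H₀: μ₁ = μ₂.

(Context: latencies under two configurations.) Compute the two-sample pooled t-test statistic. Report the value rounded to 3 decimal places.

x̄₁=53.632, s₁=4.487, n₁=19
x̄₂=33.095, s₂=7.014, n₂=21
s_p² = [18·4.487² + 20·7.014²]/38 = 35.4271
SE = √(s_p²·(1/19+1/21)) = 1.8846
t = (53.632−33.095)/1.8846 = 10.8971
df = 38

test statistic = 10.897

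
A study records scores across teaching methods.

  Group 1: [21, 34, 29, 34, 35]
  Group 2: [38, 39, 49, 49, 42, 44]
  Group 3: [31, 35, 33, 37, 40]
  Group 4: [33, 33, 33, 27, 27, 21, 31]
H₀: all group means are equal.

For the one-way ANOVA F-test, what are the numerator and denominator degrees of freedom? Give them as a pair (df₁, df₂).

k = 4 groups, N = 23 total
df = (k−1, N−k) = (4−1, 23−4) = (3, 19)

degrees of freedom = [3, 19]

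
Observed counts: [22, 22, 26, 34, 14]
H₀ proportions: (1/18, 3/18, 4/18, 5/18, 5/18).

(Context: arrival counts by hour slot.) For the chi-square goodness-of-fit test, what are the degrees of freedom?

df = k − 1 = 5 − 1 = 4

degrees of freedom = 4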